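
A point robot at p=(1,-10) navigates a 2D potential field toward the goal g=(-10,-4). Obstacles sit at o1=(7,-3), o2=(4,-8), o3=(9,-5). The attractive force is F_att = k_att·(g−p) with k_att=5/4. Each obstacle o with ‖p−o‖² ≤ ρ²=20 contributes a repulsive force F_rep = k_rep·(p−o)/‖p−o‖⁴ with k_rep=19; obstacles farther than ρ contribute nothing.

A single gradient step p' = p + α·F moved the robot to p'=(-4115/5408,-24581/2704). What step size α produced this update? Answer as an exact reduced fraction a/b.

α = 1/8

F_att = 5/4·(g−p) = 5/4·(-11,6) = (-13.7500,7.5000)
o1: d²=85 > ρ²=20 → inactive
o2: d²=13 ≤ ρ²=20; F_rep = 19·(-3,-2)/13² = (-0.3373,-0.2249)
o3: d²=89 > ρ²=20 → inactive
F = F_att + ΣF_rep = (-14.0873,7.2751)
Δp = p'−p = (-1.7609,0.9094); α = Δx/Fx = (-9523/5408) / (-9523/676) = 1/8
check: Δy/Fy = (2459/2704) / (2459/338) = 1/8 ✓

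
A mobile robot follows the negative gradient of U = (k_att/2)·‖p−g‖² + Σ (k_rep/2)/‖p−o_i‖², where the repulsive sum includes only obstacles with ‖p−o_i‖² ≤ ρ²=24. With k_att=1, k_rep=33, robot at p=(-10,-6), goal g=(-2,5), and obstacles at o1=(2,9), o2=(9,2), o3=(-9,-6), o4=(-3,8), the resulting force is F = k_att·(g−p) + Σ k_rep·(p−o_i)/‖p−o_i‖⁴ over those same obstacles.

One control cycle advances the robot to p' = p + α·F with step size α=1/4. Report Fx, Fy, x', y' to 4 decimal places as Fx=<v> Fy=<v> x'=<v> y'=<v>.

F_att = 1·(g−p) = 1·(8,11) = (8.0000,11.0000)
o1: d²=369 > ρ²=24 → inactive
o2: d²=425 > ρ²=24 → inactive
o3: d²=1 ≤ ρ²=24; F_rep = 33·(-1,0)/1² = (-33.0000,0.0000)
o4: d²=245 > ρ²=24 → inactive
F = F_att + ΣF_rep = (-25.0000,11.0000)
p' = p + 1/4·F = (-16.2500,-3.2500)

Fx=-25.0000 Fy=11.0000 x'=-16.2500 y'=-3.2500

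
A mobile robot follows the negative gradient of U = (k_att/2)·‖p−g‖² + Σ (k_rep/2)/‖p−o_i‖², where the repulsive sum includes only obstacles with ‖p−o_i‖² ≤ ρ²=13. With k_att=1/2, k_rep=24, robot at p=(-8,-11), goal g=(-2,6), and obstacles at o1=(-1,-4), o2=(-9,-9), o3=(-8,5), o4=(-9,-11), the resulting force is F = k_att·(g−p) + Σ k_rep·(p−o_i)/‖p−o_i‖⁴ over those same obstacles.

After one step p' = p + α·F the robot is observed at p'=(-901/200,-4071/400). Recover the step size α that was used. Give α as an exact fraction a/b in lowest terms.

α = 1/8

F_att = 1/2·(g−p) = 1/2·(6,17) = (3.0000,8.5000)
o1: d²=98 > ρ²=13 → inactive
o2: d²=5 ≤ ρ²=13; F_rep = 24·(1,-2)/5² = (0.9600,-1.9200)
o3: d²=256 > ρ²=13 → inactive
o4: d²=1 ≤ ρ²=13; F_rep = 24·(1,0)/1² = (24.0000,0.0000)
F = F_att + ΣF_rep = (27.9600,6.5800)
Δp = p'−p = (3.4950,0.8225); α = Δx/Fx = (699/200) / (699/25) = 1/8
check: Δy/Fy = (329/400) / (329/50) = 1/8 ✓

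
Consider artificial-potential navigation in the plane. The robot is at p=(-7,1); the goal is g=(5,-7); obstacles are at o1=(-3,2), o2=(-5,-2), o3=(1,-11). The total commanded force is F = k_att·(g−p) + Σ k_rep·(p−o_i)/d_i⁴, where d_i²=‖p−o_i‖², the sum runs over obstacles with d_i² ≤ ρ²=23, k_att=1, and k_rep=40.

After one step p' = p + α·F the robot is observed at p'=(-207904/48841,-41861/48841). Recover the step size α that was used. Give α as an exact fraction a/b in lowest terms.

F_att = 1·(g−p) = 1·(12,-8) = (12.0000,-8.0000)
o1: d²=17 ≤ ρ²=23; F_rep = 40·(-4,-1)/17² = (-0.5536,-0.1384)
o2: d²=13 ≤ ρ²=23; F_rep = 40·(-2,3)/13² = (-0.4734,0.7101)
o3: d²=208 > ρ²=23 → inactive
F = F_att + ΣF_rep = (10.9730,-7.4283)
Δp = p'−p = (2.7432,-1.8571); α = Δx/Fx = (133983/48841) / (535932/48841) = 1/4
check: Δy/Fy = (-90702/48841) / (-362808/48841) = 1/4 ✓

α = 1/4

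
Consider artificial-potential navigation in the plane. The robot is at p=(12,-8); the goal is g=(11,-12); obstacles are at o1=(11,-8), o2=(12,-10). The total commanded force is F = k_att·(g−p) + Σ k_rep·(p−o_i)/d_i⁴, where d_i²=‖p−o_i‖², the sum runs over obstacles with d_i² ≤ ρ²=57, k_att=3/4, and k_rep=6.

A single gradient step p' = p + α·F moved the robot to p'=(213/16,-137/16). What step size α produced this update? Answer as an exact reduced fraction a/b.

F_att = 3/4·(g−p) = 3/4·(-1,-4) = (-0.7500,-3.0000)
o1: d²=1 ≤ ρ²=57; F_rep = 6·(1,0)/1² = (6.0000,0.0000)
o2: d²=4 ≤ ρ²=57; F_rep = 6·(0,2)/4² = (0.0000,0.7500)
F = F_att + ΣF_rep = (5.2500,-2.2500)
Δp = p'−p = (1.3125,-0.5625); α = Δx/Fx = (21/16) / (21/4) = 1/4
check: Δy/Fy = (-9/16) / (-9/4) = 1/4 ✓

α = 1/4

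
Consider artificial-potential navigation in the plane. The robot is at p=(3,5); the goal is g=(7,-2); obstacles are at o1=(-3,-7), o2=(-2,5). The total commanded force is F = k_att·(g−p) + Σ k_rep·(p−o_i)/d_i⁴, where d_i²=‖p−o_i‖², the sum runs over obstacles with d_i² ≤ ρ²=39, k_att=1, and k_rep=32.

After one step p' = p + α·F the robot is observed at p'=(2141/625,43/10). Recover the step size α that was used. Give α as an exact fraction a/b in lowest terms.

α = 1/10

F_att = 1·(g−p) = 1·(4,-7) = (4.0000,-7.0000)
o1: d²=180 > ρ²=39 → inactive
o2: d²=25 ≤ ρ²=39; F_rep = 32·(5,0)/25² = (0.2560,0.0000)
F = F_att + ΣF_rep = (4.2560,-7.0000)
Δp = p'−p = (0.4256,-0.7000); α = Δx/Fx = (266/625) / (532/125) = 1/10
check: Δy/Fy = (-7/10) / (-7) = 1/10 ✓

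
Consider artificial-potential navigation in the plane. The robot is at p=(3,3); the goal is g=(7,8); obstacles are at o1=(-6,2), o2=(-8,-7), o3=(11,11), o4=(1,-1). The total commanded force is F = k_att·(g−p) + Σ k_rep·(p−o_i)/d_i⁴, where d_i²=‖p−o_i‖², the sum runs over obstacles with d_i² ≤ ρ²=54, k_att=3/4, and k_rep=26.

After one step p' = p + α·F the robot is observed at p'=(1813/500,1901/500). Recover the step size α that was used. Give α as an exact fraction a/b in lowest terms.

F_att = 3/4·(g−p) = 3/4·(4,5) = (3.0000,3.7500)
o1: d²=82 > ρ²=54 → inactive
o2: d²=221 > ρ²=54 → inactive
o3: d²=128 > ρ²=54 → inactive
o4: d²=20 ≤ ρ²=54; F_rep = 26·(2,4)/20² = (0.1300,0.2600)
F = F_att + ΣF_rep = (3.1300,4.0100)
Δp = p'−p = (0.6260,0.8020); α = Δx/Fx = (313/500) / (313/100) = 1/5
check: Δy/Fy = (401/500) / (401/100) = 1/5 ✓

α = 1/5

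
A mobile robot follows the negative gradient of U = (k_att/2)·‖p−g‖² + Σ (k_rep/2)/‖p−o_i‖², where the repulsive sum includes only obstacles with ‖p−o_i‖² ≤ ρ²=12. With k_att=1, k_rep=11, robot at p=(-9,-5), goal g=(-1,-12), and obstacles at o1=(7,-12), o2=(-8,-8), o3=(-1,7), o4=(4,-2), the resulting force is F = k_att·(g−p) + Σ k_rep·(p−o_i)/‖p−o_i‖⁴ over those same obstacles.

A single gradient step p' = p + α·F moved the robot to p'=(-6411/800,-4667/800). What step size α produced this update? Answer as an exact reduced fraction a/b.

F_att = 1·(g−p) = 1·(8,-7) = (8.0000,-7.0000)
o1: d²=305 > ρ²=12 → inactive
o2: d²=10 ≤ ρ²=12; F_rep = 11·(-1,3)/10² = (-0.1100,0.3300)
o3: d²=208 > ρ²=12 → inactive
o4: d²=178 > ρ²=12 → inactive
F = F_att + ΣF_rep = (7.8900,-6.6700)
Δp = p'−p = (0.9862,-0.8337); α = Δx/Fx = (789/800) / (789/100) = 1/8
check: Δy/Fy = (-667/800) / (-667/100) = 1/8 ✓

α = 1/8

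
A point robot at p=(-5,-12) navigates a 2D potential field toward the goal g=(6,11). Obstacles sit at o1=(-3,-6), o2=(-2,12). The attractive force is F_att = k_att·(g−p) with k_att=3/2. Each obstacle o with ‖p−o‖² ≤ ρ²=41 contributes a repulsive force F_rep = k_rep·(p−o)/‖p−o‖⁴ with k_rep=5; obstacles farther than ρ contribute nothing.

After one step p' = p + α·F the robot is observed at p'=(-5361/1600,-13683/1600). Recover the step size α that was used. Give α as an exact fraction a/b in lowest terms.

α = 1/10

F_att = 3/2·(g−p) = 3/2·(11,23) = (16.5000,34.5000)
o1: d²=40 ≤ ρ²=41; F_rep = 5·(-2,-6)/40² = (-0.0063,-0.0187)
o2: d²=585 > ρ²=41 → inactive
F = F_att + ΣF_rep = (16.4937,34.4813)
Δp = p'−p = (1.6494,3.4481); α = Δx/Fx = (2639/1600) / (2639/160) = 1/10
check: Δy/Fy = (5517/1600) / (5517/160) = 1/10 ✓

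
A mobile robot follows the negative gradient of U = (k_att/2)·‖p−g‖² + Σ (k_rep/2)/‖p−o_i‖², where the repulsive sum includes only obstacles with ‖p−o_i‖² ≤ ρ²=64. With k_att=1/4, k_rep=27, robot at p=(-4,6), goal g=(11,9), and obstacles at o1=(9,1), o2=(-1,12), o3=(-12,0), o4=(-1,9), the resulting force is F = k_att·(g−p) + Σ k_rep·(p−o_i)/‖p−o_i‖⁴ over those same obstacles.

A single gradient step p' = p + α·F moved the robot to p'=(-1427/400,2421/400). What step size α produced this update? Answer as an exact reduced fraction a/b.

α = 1/8

F_att = 1/4·(g−p) = 1/4·(15,3) = (3.7500,0.7500)
o1: d²=194 > ρ²=64 → inactive
o2: d²=45 ≤ ρ²=64; F_rep = 27·(-3,-6)/45² = (-0.0400,-0.0800)
o3: d²=100 > ρ²=64 → inactive
o4: d²=18 ≤ ρ²=64; F_rep = 27·(-3,-3)/18² = (-0.2500,-0.2500)
F = F_att + ΣF_rep = (3.4600,0.4200)
Δp = p'−p = (0.4325,0.0525); α = Δx/Fx = (173/400) / (173/50) = 1/8
check: Δy/Fy = (21/400) / (21/50) = 1/8 ✓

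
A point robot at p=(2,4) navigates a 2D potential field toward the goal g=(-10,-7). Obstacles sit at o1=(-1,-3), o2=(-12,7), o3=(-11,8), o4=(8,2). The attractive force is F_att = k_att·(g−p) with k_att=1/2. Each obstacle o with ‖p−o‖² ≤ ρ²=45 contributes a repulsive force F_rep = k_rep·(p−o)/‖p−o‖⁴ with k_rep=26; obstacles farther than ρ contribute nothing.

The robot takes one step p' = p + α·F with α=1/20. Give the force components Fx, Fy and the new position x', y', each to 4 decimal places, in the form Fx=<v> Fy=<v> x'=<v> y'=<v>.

Fx=-6.0975 Fy=-5.4675 x'=1.6951 y'=3.7266

F_att = 1/2·(g−p) = 1/2·(-12,-11) = (-6.0000,-5.5000)
o1: d²=58 > ρ²=45 → inactive
o2: d²=205 > ρ²=45 → inactive
o3: d²=185 > ρ²=45 → inactive
o4: d²=40 ≤ ρ²=45; F_rep = 26·(-6,2)/40² = (-0.0975,0.0325)
F = F_att + ΣF_rep = (-6.0975,-5.4675)
p' = p + 1/20·F = (1.6951,3.7266)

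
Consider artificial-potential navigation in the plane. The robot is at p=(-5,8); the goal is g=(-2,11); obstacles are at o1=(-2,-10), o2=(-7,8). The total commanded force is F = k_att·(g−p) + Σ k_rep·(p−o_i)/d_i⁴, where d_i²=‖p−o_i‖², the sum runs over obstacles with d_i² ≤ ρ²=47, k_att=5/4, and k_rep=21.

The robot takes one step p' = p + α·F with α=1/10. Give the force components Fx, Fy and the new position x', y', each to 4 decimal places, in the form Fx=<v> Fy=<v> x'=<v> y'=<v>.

Fx=6.3750 Fy=3.7500 x'=-4.3625 y'=8.3750

F_att = 5/4·(g−p) = 5/4·(3,3) = (3.7500,3.7500)
o1: d²=333 > ρ²=47 → inactive
o2: d²=4 ≤ ρ²=47; F_rep = 21·(2,0)/4² = (2.6250,0.0000)
F = F_att + ΣF_rep = (6.3750,3.7500)
p' = p + 1/10·F = (-4.3625,8.3750)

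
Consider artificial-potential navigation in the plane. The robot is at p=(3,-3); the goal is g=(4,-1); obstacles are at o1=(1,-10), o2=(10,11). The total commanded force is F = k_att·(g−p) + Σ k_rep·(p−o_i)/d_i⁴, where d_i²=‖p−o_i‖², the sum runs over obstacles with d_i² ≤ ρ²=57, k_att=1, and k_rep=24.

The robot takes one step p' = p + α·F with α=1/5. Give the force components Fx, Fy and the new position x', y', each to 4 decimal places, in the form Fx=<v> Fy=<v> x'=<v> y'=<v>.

Fx=1.0171 Fy=2.0598 x'=3.2034 y'=-2.5880

F_att = 1·(g−p) = 1·(1,2) = (1.0000,2.0000)
o1: d²=53 ≤ ρ²=57; F_rep = 24·(2,7)/53² = (0.0171,0.0598)
o2: d²=245 > ρ²=57 → inactive
F = F_att + ΣF_rep = (1.0171,2.0598)
p' = p + 1/5·F = (3.2034,-2.5880)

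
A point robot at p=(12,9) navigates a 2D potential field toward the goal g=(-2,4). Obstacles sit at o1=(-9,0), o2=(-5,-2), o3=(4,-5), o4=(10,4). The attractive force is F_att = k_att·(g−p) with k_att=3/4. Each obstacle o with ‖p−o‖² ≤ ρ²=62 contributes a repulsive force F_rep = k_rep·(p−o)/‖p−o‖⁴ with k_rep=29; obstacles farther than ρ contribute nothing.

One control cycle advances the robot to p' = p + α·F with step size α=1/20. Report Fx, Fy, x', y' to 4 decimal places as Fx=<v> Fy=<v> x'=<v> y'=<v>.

Fx=-10.4310 Fy=-3.5776 x'=11.4784 y'=8.8211

F_att = 3/4·(g−p) = 3/4·(-14,-5) = (-10.5000,-3.7500)
o1: d²=522 > ρ²=62 → inactive
o2: d²=410 > ρ²=62 → inactive
o3: d²=260 > ρ²=62 → inactive
o4: d²=29 ≤ ρ²=62; F_rep = 29·(2,5)/29² = (0.0690,0.1724)
F = F_att + ΣF_rep = (-10.4310,-3.5776)
p' = p + 1/20·F = (11.4784,8.8211)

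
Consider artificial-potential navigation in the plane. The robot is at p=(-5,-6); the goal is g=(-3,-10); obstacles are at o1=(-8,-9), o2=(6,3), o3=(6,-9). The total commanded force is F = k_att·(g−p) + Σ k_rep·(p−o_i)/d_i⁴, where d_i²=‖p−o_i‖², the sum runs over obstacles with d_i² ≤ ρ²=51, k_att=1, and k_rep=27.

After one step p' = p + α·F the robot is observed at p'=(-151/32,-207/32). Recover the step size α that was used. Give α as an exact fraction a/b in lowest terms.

α = 1/8

F_att = 1·(g−p) = 1·(2,-4) = (2.0000,-4.0000)
o1: d²=18 ≤ ρ²=51; F_rep = 27·(3,3)/18² = (0.2500,0.2500)
o2: d²=202 > ρ²=51 → inactive
o3: d²=130 > ρ²=51 → inactive
F = F_att + ΣF_rep = (2.2500,-3.7500)
Δp = p'−p = (0.2812,-0.4688); α = Δx/Fx = (9/32) / (9/4) = 1/8
check: Δy/Fy = (-15/32) / (-15/4) = 1/8 ✓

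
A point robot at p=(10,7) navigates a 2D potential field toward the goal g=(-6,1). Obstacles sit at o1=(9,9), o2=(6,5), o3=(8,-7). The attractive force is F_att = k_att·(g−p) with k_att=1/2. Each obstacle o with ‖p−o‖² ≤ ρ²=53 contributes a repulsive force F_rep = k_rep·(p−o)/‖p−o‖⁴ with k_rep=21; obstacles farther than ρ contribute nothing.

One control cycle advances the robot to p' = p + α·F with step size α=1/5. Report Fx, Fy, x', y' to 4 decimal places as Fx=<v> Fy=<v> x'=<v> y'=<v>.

F_att = 1/2·(g−p) = 1/2·(-16,-6) = (-8.0000,-3.0000)
o1: d²=5 ≤ ρ²=53; F_rep = 21·(1,-2)/5² = (0.8400,-1.6800)
o2: d²=20 ≤ ρ²=53; F_rep = 21·(4,2)/20² = (0.2100,0.1050)
o3: d²=200 > ρ²=53 → inactive
F = F_att + ΣF_rep = (-6.9500,-4.5750)
p' = p + 1/5·F = (8.6100,6.0850)

Fx=-6.9500 Fy=-4.5750 x'=8.6100 y'=6.0850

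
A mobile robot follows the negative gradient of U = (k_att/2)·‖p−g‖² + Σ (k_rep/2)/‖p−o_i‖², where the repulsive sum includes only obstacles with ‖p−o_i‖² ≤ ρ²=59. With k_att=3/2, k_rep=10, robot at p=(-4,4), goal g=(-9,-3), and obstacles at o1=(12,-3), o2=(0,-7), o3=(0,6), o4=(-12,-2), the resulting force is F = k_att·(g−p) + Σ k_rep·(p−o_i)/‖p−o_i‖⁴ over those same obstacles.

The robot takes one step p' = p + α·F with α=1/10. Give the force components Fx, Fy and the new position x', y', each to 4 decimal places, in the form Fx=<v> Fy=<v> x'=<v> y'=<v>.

F_att = 3/2·(g−p) = 3/2·(-5,-7) = (-7.5000,-10.5000)
o1: d²=305 > ρ²=59 → inactive
o2: d²=137 > ρ²=59 → inactive
o3: d²=20 ≤ ρ²=59; F_rep = 10·(-4,-2)/20² = (-0.1000,-0.0500)
o4: d²=100 > ρ²=59 → inactive
F = F_att + ΣF_rep = (-7.6000,-10.5500)
p' = p + 1/10·F = (-4.7600,2.9450)

Fx=-7.6000 Fy=-10.5500 x'=-4.7600 y'=2.9450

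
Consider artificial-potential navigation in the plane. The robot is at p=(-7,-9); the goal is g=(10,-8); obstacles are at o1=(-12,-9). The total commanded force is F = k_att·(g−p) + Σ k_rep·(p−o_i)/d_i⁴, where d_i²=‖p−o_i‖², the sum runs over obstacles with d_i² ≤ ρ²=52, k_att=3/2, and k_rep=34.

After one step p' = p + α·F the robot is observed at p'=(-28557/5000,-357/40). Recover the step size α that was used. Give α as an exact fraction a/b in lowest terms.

F_att = 3/2·(g−p) = 3/2·(17,1) = (25.5000,1.5000)
o1: d²=25 ≤ ρ²=52; F_rep = 34·(5,0)/25² = (0.2720,0.0000)
F = F_att + ΣF_rep = (25.7720,1.5000)
Δp = p'−p = (1.2886,0.0750); α = Δx/Fx = (6443/5000) / (6443/250) = 1/20
check: Δy/Fy = (3/40) / (3/2) = 1/20 ✓

α = 1/20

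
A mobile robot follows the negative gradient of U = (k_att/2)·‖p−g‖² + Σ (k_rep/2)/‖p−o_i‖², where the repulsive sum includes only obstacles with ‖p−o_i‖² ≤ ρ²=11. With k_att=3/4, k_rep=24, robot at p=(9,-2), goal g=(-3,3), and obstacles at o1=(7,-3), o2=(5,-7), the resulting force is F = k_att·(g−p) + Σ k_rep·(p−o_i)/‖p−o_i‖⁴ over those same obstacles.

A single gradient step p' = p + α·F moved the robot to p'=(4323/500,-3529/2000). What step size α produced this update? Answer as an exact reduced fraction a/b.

F_att = 3/4·(g−p) = 3/4·(-12,5) = (-9.0000,3.7500)
o1: d²=5 ≤ ρ²=11; F_rep = 24·(2,1)/5² = (1.9200,0.9600)
o2: d²=41 > ρ²=11 → inactive
F = F_att + ΣF_rep = (-7.0800,4.7100)
Δp = p'−p = (-0.3540,0.2355); α = Δx/Fx = (-177/500) / (-177/25) = 1/20
check: Δy/Fy = (471/2000) / (471/100) = 1/20 ✓

α = 1/20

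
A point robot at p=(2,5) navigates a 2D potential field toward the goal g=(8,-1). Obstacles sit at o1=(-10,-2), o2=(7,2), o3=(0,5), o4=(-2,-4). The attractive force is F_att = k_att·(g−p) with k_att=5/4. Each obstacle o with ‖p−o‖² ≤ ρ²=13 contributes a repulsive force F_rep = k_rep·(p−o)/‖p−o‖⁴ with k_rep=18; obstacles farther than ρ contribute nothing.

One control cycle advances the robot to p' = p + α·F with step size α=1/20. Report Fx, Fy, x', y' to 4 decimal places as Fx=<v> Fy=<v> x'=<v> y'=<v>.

Fx=9.7500 Fy=-7.5000 x'=2.4875 y'=4.6250

F_att = 5/4·(g−p) = 5/4·(6,-6) = (7.5000,-7.5000)
o1: d²=193 > ρ²=13 → inactive
o2: d²=34 > ρ²=13 → inactive
o3: d²=4 ≤ ρ²=13; F_rep = 18·(2,0)/4² = (2.2500,0.0000)
o4: d²=97 > ρ²=13 → inactive
F = F_att + ΣF_rep = (9.7500,-7.5000)
p' = p + 1/20·F = (2.4875,4.6250)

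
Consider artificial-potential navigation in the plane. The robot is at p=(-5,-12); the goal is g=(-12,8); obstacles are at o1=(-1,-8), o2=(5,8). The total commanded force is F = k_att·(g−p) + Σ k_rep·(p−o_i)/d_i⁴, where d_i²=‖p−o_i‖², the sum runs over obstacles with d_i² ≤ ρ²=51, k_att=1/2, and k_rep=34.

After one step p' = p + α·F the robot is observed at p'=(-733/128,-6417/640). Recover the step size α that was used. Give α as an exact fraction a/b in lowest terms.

F_att = 1/2·(g−p) = 1/2·(-7,20) = (-3.5000,10.0000)
o1: d²=32 ≤ ρ²=51; F_rep = 34·(-4,-4)/32² = (-0.1328,-0.1328)
o2: d²=500 > ρ²=51 → inactive
F = F_att + ΣF_rep = (-3.6328,9.8672)
Δp = p'−p = (-0.7266,1.9734); α = Δx/Fx = (-93/128) / (-465/128) = 1/5
check: Δy/Fy = (1263/640) / (1263/128) = 1/5 ✓

α = 1/5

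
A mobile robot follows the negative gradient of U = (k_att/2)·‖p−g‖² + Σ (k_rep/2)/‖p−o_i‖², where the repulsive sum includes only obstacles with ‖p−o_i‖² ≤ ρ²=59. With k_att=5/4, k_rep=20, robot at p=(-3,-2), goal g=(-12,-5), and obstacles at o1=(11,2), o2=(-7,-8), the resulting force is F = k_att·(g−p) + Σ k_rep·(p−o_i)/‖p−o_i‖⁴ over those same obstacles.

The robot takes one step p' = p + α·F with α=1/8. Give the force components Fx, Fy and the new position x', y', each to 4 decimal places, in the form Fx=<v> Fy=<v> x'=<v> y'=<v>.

Fx=-11.2204 Fy=-3.7056 x'=-4.4026 y'=-2.4632

F_att = 5/4·(g−p) = 5/4·(-9,-3) = (-11.2500,-3.7500)
o1: d²=212 > ρ²=59 → inactive
o2: d²=52 ≤ ρ²=59; F_rep = 20·(4,6)/52² = (0.0296,0.0444)
F = F_att + ΣF_rep = (-11.2204,-3.7056)
p' = p + 1/8·F = (-4.4026,-2.4632)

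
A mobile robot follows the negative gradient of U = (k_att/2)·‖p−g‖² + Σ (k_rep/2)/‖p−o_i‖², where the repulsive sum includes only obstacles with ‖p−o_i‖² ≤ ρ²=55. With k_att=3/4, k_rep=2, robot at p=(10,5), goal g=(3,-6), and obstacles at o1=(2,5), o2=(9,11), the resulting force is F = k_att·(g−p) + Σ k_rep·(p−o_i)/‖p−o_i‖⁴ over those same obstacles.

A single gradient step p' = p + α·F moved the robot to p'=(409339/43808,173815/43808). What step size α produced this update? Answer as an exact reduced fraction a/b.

F_att = 3/4·(g−p) = 3/4·(-7,-11) = (-5.2500,-8.2500)
o1: d²=64 > ρ²=55 → inactive
o2: d²=37 ≤ ρ²=55; F_rep = 2·(1,-6)/37² = (0.0015,-0.0088)
F = F_att + ΣF_rep = (-5.2485,-8.2588)
Δp = p'−p = (-0.6561,-1.0323); α = Δx/Fx = (-28741/43808) / (-28741/5476) = 1/8
check: Δy/Fy = (-45225/43808) / (-45225/5476) = 1/8 ✓

α = 1/8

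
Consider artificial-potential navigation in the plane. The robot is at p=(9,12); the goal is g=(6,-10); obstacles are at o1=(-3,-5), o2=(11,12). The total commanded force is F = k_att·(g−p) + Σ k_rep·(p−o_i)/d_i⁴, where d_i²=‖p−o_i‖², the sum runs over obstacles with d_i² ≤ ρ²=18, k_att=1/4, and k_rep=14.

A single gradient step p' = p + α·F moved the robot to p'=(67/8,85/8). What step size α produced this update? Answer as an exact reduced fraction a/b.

α = 1/4

F_att = 1/4·(g−p) = 1/4·(-3,-22) = (-0.7500,-5.5000)
o1: d²=433 > ρ²=18 → inactive
o2: d²=4 ≤ ρ²=18; F_rep = 14·(-2,0)/4² = (-1.7500,0.0000)
F = F_att + ΣF_rep = (-2.5000,-5.5000)
Δp = p'−p = (-0.6250,-1.3750); α = Δx/Fx = (-5/8) / (-5/2) = 1/4
check: Δy/Fy = (-11/8) / (-11/2) = 1/4 ✓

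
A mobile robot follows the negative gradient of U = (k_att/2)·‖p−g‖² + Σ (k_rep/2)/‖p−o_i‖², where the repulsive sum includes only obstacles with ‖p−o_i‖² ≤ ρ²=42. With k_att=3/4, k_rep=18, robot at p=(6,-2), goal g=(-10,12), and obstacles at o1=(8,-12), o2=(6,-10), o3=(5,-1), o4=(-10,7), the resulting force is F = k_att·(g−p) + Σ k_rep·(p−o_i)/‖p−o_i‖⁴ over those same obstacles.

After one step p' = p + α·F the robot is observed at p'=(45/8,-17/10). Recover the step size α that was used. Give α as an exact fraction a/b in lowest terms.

α = 1/20

F_att = 3/4·(g−p) = 3/4·(-16,14) = (-12.0000,10.5000)
o1: d²=104 > ρ²=42 → inactive
o2: d²=64 > ρ²=42 → inactive
o3: d²=2 ≤ ρ²=42; F_rep = 18·(1,-1)/2² = (4.5000,-4.5000)
o4: d²=337 > ρ²=42 → inactive
F = F_att + ΣF_rep = (-7.5000,6.0000)
Δp = p'−p = (-0.3750,0.3000); α = Δx/Fx = (-3/8) / (-15/2) = 1/20
check: Δy/Fy = (3/10) / (6) = 1/20 ✓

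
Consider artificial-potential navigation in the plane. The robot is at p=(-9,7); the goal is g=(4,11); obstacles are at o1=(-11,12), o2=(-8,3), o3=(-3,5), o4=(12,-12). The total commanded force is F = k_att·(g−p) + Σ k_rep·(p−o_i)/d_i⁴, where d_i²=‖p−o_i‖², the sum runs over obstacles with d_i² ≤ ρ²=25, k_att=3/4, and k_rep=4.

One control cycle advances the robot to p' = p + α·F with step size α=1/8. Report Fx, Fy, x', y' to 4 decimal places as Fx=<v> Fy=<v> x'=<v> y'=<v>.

F_att = 3/4·(g−p) = 3/4·(13,4) = (9.7500,3.0000)
o1: d²=29 > ρ²=25 → inactive
o2: d²=17 ≤ ρ²=25; F_rep = 4·(-1,4)/17² = (-0.0138,0.0554)
o3: d²=40 > ρ²=25 → inactive
o4: d²=802 > ρ²=25 → inactive
F = F_att + ΣF_rep = (9.7362,3.0554)
p' = p + 1/8·F = (-7.7830,7.3819)

Fx=9.7362 Fy=3.0554 x'=-7.7830 y'=7.3819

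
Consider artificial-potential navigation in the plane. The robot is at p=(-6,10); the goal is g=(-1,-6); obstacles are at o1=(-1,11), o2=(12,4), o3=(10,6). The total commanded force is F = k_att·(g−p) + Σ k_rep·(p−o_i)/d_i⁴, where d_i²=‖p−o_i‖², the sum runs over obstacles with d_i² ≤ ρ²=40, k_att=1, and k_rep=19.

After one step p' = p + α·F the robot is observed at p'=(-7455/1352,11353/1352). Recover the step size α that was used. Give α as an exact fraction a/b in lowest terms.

F_att = 1·(g−p) = 1·(5,-16) = (5.0000,-16.0000)
o1: d²=26 ≤ ρ²=40; F_rep = 19·(-5,-1)/26² = (-0.1405,-0.0281)
o2: d²=360 > ρ²=40 → inactive
o3: d²=272 > ρ²=40 → inactive
F = F_att + ΣF_rep = (4.8595,-16.0281)
Δp = p'−p = (0.4859,-1.6028); α = Δx/Fx = (657/1352) / (3285/676) = 1/10
check: Δy/Fy = (-2167/1352) / (-10835/676) = 1/10 ✓

α = 1/10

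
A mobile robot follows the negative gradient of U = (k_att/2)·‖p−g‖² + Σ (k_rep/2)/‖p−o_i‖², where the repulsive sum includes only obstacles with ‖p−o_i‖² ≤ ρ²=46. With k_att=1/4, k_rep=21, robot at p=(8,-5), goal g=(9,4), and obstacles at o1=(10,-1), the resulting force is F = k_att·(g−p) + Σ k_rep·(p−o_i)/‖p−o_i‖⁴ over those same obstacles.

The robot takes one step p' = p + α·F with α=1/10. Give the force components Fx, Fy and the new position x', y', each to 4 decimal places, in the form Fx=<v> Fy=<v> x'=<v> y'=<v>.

F_att = 1/4·(g−p) = 1/4·(1,9) = (0.2500,2.2500)
o1: d²=20 ≤ ρ²=46; F_rep = 21·(-2,-4)/20² = (-0.1050,-0.2100)
F = F_att + ΣF_rep = (0.1450,2.0400)
p' = p + 1/10·F = (8.0145,-4.7960)

Fx=0.1450 Fy=2.0400 x'=8.0145 y'=-4.7960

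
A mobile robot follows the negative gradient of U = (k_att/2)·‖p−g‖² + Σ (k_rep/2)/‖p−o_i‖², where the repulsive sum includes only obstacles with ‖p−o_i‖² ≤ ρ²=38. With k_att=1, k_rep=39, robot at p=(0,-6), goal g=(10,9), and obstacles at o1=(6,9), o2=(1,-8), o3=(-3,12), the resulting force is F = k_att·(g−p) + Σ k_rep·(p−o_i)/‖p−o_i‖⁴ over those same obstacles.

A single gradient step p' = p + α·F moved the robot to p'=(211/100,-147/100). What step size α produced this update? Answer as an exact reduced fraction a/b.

α = 1/4

F_att = 1·(g−p) = 1·(10,15) = (10.0000,15.0000)
o1: d²=261 > ρ²=38 → inactive
o2: d²=5 ≤ ρ²=38; F_rep = 39·(-1,2)/5² = (-1.5600,3.1200)
o3: d²=333 > ρ²=38 → inactive
F = F_att + ΣF_rep = (8.4400,18.1200)
Δp = p'−p = (2.1100,4.5300); α = Δx/Fx = (211/100) / (211/25) = 1/4
check: Δy/Fy = (453/100) / (453/25) = 1/4 ✓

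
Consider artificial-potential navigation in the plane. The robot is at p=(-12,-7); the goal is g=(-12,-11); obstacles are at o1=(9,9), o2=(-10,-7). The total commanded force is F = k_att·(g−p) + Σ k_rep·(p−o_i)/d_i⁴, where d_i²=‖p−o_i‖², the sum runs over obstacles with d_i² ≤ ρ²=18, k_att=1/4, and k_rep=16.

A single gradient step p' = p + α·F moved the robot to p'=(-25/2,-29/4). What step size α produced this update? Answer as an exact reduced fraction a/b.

F_att = 1/4·(g−p) = 1/4·(0,-4) = (0.0000,-1.0000)
o1: d²=697 > ρ²=18 → inactive
o2: d²=4 ≤ ρ²=18; F_rep = 16·(-2,0)/4² = (-2.0000,0.0000)
F = F_att + ΣF_rep = (-2.0000,-1.0000)
Δp = p'−p = (-0.5000,-0.2500); α = Δx/Fx = (-1/2) / (-2) = 1/4
check: Δy/Fy = (-1/4) / (-1) = 1/4 ✓

α = 1/4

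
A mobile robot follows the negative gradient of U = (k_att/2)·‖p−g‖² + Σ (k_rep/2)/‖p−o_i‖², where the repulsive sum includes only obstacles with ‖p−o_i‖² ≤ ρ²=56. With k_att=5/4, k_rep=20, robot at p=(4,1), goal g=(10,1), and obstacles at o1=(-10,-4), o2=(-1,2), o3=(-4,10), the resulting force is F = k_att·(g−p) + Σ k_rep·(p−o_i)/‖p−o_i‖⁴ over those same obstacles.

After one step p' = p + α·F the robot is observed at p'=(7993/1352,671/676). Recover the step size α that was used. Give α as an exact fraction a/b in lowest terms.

α = 1/4

F_att = 5/4·(g−p) = 5/4·(6,0) = (7.5000,0.0000)
o1: d²=221 > ρ²=56 → inactive
o2: d²=26 ≤ ρ²=56; F_rep = 20·(5,-1)/26² = (0.1479,-0.0296)
o3: d²=145 > ρ²=56 → inactive
F = F_att + ΣF_rep = (7.6479,-0.0296)
Δp = p'−p = (1.9120,-0.0074); α = Δx/Fx = (2585/1352) / (2585/338) = 1/4
check: Δy/Fy = (-5/676) / (-5/169) = 1/4 ✓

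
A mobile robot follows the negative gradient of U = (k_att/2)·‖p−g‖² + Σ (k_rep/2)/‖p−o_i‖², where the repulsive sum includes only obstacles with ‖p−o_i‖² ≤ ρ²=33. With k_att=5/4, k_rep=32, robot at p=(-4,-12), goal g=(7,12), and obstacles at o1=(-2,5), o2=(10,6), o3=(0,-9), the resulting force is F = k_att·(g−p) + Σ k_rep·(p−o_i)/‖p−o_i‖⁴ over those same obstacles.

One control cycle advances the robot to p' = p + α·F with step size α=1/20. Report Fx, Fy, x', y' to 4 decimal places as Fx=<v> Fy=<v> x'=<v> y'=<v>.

Fx=13.5452 Fy=29.8464 x'=-3.3227 y'=-10.5077

F_att = 5/4·(g−p) = 5/4·(11,24) = (13.7500,30.0000)
o1: d²=293 > ρ²=33 → inactive
o2: d²=520 > ρ²=33 → inactive
o3: d²=25 ≤ ρ²=33; F_rep = 32·(-4,-3)/25² = (-0.2048,-0.1536)
F = F_att + ΣF_rep = (13.5452,29.8464)
p' = p + 1/20·F = (-3.3227,-10.5077)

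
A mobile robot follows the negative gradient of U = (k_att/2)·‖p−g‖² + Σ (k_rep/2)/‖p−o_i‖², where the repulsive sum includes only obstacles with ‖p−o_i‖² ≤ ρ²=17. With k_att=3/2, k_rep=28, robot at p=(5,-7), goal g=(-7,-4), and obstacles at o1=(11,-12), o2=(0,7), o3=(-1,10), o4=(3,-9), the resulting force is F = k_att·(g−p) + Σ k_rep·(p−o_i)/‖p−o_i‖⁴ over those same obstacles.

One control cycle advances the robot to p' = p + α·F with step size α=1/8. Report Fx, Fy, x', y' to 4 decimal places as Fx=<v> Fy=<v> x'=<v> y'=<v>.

F_att = 3/2·(g−p) = 3/2·(-12,3) = (-18.0000,4.5000)
o1: d²=61 > ρ²=17 → inactive
o2: d²=221 > ρ²=17 → inactive
o3: d²=325 > ρ²=17 → inactive
o4: d²=8 ≤ ρ²=17; F_rep = 28·(2,2)/8² = (0.8750,0.8750)
F = F_att + ΣF_rep = (-17.1250,5.3750)
p' = p + 1/8·F = (2.8594,-6.3281)

Fx=-17.1250 Fy=5.3750 x'=2.8594 y'=-6.3281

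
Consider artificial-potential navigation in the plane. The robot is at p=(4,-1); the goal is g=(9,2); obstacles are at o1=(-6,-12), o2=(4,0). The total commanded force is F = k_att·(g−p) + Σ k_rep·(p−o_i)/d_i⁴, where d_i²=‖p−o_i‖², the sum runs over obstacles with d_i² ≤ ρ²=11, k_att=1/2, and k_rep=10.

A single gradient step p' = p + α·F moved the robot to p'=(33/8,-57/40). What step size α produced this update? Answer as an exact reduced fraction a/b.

α = 1/20

F_att = 1/2·(g−p) = 1/2·(5,3) = (2.5000,1.5000)
o1: d²=221 > ρ²=11 → inactive
o2: d²=1 ≤ ρ²=11; F_rep = 10·(0,-1)/1² = (0.0000,-10.0000)
F = F_att + ΣF_rep = (2.5000,-8.5000)
Δp = p'−p = (0.1250,-0.4250); α = Δx/Fx = (1/8) / (5/2) = 1/20
check: Δy/Fy = (-17/40) / (-17/2) = 1/20 ✓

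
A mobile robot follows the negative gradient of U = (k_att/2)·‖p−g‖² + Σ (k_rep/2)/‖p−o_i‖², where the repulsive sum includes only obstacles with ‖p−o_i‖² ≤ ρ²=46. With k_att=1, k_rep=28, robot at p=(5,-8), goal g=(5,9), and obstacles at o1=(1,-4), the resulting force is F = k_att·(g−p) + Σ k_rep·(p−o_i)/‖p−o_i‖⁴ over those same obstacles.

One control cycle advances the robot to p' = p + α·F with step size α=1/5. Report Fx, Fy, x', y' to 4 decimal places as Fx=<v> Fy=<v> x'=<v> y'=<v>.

F_att = 1·(g−p) = 1·(0,17) = (0.0000,17.0000)
o1: d²=32 ≤ ρ²=46; F_rep = 28·(4,-4)/32² = (0.1094,-0.1094)
F = F_att + ΣF_rep = (0.1094,16.8906)
p' = p + 1/5·F = (5.0219,-4.6219)

Fx=0.1094 Fy=16.8906 x'=5.0219 y'=-4.6219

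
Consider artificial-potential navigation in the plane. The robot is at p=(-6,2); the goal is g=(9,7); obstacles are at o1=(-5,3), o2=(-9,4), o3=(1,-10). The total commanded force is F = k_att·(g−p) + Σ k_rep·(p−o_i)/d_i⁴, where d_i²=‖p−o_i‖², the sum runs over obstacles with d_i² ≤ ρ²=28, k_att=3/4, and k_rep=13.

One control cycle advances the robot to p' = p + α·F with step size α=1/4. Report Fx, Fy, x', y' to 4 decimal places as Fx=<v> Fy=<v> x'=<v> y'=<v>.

F_att = 3/4·(g−p) = 3/4·(15,5) = (11.2500,3.7500)
o1: d²=2 ≤ ρ²=28; F_rep = 13·(-1,-1)/2² = (-3.2500,-3.2500)
o2: d²=13 ≤ ρ²=28; F_rep = 13·(3,-2)/13² = (0.2308,-0.1538)
o3: d²=193 > ρ²=28 → inactive
F = F_att + ΣF_rep = (8.2308,0.3462)
p' = p + 1/4·F = (-3.9423,2.0865)

Fx=8.2308 Fy=0.3462 x'=-3.9423 y'=2.0865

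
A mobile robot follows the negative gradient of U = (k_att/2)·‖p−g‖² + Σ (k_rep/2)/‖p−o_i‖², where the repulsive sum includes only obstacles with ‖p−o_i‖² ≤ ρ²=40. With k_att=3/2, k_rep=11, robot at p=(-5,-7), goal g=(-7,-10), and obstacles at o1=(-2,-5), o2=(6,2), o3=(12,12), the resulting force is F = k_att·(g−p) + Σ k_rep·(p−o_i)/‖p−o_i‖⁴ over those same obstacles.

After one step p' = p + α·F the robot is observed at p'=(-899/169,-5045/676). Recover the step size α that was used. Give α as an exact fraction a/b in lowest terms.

F_att = 3/2·(g−p) = 3/2·(-2,-3) = (-3.0000,-4.5000)
o1: d²=13 ≤ ρ²=40; F_rep = 11·(-3,-2)/13² = (-0.1953,-0.1302)
o2: d²=202 > ρ²=40 → inactive
o3: d²=650 > ρ²=40 → inactive
F = F_att + ΣF_rep = (-3.1953,-4.6302)
Δp = p'−p = (-0.3195,-0.4630); α = Δx/Fx = (-54/169) / (-540/169) = 1/10
check: Δy/Fy = (-313/676) / (-1565/338) = 1/10 ✓

α = 1/10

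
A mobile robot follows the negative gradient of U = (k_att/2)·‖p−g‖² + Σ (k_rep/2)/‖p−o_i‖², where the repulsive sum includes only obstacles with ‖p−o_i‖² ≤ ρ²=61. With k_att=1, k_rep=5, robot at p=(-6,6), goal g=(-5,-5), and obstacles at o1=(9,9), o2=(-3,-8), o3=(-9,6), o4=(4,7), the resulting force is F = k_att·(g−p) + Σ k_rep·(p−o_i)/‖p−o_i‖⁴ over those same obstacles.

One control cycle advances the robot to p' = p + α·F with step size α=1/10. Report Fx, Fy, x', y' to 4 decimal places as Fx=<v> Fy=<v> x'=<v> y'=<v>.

F_att = 1·(g−p) = 1·(1,-11) = (1.0000,-11.0000)
o1: d²=234 > ρ²=61 → inactive
o2: d²=205 > ρ²=61 → inactive
o3: d²=9 ≤ ρ²=61; F_rep = 5·(3,0)/9² = (0.1852,0.0000)
o4: d²=101 > ρ²=61 → inactive
F = F_att + ΣF_rep = (1.1852,-11.0000)
p' = p + 1/10·F = (-5.8815,4.9000)

Fx=1.1852 Fy=-11.0000 x'=-5.8815 y'=4.9000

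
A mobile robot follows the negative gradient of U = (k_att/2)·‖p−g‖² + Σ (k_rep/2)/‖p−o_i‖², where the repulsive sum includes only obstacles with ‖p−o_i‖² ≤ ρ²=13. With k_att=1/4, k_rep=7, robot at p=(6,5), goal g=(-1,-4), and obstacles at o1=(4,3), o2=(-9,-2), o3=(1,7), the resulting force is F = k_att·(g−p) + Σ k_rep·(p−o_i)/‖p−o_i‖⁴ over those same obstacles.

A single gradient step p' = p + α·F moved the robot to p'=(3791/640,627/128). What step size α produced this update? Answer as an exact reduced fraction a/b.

F_att = 1/4·(g−p) = 1/4·(-7,-9) = (-1.7500,-2.2500)
o1: d²=8 ≤ ρ²=13; F_rep = 7·(2,2)/8² = (0.2188,0.2188)
o2: d²=274 > ρ²=13 → inactive
o3: d²=29 > ρ²=13 → inactive
F = F_att + ΣF_rep = (-1.5312,-2.0312)
Δp = p'−p = (-0.0766,-0.1016); α = Δx/Fx = (-49/640) / (-49/32) = 1/20
check: Δy/Fy = (-13/128) / (-65/32) = 1/20 ✓

α = 1/20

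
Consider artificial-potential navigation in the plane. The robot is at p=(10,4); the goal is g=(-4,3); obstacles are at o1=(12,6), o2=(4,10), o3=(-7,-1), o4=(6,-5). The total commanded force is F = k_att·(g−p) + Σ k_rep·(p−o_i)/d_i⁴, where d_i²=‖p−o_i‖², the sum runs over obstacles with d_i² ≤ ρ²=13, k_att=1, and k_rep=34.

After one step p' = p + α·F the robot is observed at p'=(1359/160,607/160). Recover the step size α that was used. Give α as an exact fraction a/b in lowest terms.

α = 1/10

F_att = 1·(g−p) = 1·(-14,-1) = (-14.0000,-1.0000)
o1: d²=8 ≤ ρ²=13; F_rep = 34·(-2,-2)/8² = (-1.0625,-1.0625)
o2: d²=72 > ρ²=13 → inactive
o3: d²=314 > ρ²=13 → inactive
o4: d²=97 > ρ²=13 → inactive
F = F_att + ΣF_rep = (-15.0625,-2.0625)
Δp = p'−p = (-1.5063,-0.2062); α = Δx/Fx = (-241/160) / (-241/16) = 1/10
check: Δy/Fy = (-33/160) / (-33/16) = 1/10 ✓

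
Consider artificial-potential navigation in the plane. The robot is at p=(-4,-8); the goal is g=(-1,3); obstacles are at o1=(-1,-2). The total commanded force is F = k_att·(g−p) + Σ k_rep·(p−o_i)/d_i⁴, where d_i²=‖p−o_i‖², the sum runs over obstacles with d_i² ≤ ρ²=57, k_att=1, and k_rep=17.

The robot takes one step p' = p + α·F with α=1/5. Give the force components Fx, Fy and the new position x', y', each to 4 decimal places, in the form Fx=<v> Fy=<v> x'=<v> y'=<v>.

Fx=2.9748 Fy=10.9496 x'=-3.4050 y'=-5.8101

F_att = 1·(g−p) = 1·(3,11) = (3.0000,11.0000)
o1: d²=45 ≤ ρ²=57; F_rep = 17·(-3,-6)/45² = (-0.0252,-0.0504)
F = F_att + ΣF_rep = (2.9748,10.9496)
p' = p + 1/5·F = (-3.4050,-5.8101)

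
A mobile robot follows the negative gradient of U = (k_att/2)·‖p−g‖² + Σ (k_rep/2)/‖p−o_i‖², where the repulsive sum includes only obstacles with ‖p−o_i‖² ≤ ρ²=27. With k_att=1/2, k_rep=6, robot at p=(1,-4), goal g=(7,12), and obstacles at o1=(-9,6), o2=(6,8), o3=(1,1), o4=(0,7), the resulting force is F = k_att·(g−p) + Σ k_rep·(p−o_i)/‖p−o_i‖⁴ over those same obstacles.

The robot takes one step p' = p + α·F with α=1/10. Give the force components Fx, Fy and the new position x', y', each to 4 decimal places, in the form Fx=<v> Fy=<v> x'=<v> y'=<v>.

F_att = 1/2·(g−p) = 1/2·(6,16) = (3.0000,8.0000)
o1: d²=200 > ρ²=27 → inactive
o2: d²=169 > ρ²=27 → inactive
o3: d²=25 ≤ ρ²=27; F_rep = 6·(0,-5)/25² = (0.0000,-0.0480)
o4: d²=122 > ρ²=27 → inactive
F = F_att + ΣF_rep = (3.0000,7.9520)
p' = p + 1/10·F = (1.3000,-3.2048)

Fx=3.0000 Fy=7.9520 x'=1.3000 y'=-3.2048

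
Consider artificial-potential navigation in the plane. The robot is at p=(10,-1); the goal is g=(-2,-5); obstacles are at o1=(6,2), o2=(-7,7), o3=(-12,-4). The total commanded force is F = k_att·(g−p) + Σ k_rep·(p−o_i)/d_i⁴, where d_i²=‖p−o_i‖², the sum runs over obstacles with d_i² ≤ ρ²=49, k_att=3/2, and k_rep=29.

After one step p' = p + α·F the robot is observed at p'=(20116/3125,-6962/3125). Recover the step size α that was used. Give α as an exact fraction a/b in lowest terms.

α = 1/5

F_att = 3/2·(g−p) = 3/2·(-12,-4) = (-18.0000,-6.0000)
o1: d²=25 ≤ ρ²=49; F_rep = 29·(4,-3)/25² = (0.1856,-0.1392)
o2: d²=353 > ρ²=49 → inactive
o3: d²=493 > ρ²=49 → inactive
F = F_att + ΣF_rep = (-17.8144,-6.1392)
Δp = p'−p = (-3.5629,-1.2278); α = Δx/Fx = (-11134/3125) / (-11134/625) = 1/5
check: Δy/Fy = (-3837/3125) / (-3837/625) = 1/5 ✓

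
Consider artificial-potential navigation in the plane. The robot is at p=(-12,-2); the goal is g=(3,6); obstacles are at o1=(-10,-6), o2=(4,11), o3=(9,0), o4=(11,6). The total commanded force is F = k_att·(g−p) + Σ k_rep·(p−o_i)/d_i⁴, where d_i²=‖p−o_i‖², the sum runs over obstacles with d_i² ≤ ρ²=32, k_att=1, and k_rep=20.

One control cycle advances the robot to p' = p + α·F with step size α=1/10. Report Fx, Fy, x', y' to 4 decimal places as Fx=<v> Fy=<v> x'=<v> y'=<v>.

F_att = 1·(g−p) = 1·(15,8) = (15.0000,8.0000)
o1: d²=20 ≤ ρ²=32; F_rep = 20·(-2,4)/20² = (-0.1000,0.2000)
o2: d²=425 > ρ²=32 → inactive
o3: d²=445 > ρ²=32 → inactive
o4: d²=593 > ρ²=32 → inactive
F = F_att + ΣF_rep = (14.9000,8.2000)
p' = p + 1/10·F = (-10.5100,-1.1800)

Fx=14.9000 Fy=8.2000 x'=-10.5100 y'=-1.1800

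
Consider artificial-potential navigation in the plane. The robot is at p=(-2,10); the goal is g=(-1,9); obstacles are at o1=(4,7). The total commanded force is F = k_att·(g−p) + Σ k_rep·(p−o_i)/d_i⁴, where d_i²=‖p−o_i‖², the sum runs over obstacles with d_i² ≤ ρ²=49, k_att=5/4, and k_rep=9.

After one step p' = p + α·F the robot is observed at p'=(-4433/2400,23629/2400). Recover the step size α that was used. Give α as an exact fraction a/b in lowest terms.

F_att = 5/4·(g−p) = 5/4·(1,-1) = (1.2500,-1.2500)
o1: d²=45 ≤ ρ²=49; F_rep = 9·(-6,3)/45² = (-0.0267,0.0133)
F = F_att + ΣF_rep = (1.2233,-1.2367)
Δp = p'−p = (0.1529,-0.1546); α = Δx/Fx = (367/2400) / (367/300) = 1/8
check: Δy/Fy = (-371/2400) / (-371/300) = 1/8 ✓

α = 1/8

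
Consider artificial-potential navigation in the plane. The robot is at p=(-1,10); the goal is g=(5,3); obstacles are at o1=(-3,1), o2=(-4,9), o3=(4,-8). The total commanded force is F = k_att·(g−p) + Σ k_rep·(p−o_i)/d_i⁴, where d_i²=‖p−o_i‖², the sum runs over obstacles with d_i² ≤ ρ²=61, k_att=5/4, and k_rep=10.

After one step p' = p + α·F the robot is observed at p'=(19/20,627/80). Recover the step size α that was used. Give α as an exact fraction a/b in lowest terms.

α = 1/4

F_att = 5/4·(g−p) = 5/4·(6,-7) = (7.5000,-8.7500)
o1: d²=85 > ρ²=61 → inactive
o2: d²=10 ≤ ρ²=61; F_rep = 10·(3,1)/10² = (0.3000,0.1000)
o3: d²=349 > ρ²=61 → inactive
F = F_att + ΣF_rep = (7.8000,-8.6500)
Δp = p'−p = (1.9500,-2.1625); α = Δx/Fx = (39/20) / (39/5) = 1/4
check: Δy/Fy = (-173/80) / (-173/20) = 1/4 ✓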